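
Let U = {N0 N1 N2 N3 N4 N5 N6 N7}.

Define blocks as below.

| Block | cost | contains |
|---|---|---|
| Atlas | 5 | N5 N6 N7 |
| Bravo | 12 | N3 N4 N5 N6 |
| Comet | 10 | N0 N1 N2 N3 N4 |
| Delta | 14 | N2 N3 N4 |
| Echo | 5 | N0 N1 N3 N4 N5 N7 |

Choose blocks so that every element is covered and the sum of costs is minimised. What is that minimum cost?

15

Atlas, Comet together cover every element (Atlas ∪ Comet = {N0, N1, N2, N3, N4, N5, N6, N7}); total cost 5 + 10 = 15.
The greedy pick Echo, Atlas, Comet costs 20; no covering selection beats 15.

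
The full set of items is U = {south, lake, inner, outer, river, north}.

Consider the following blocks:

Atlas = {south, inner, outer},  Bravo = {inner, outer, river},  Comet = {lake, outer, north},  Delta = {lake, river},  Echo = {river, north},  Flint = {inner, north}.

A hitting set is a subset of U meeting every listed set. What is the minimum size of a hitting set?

3

Take H = {lake, inner, river}. Each listed block contains at least one of these, so H is a hitting set of size 3.
No choice of 2 items meets every block, so 3 is the minimum.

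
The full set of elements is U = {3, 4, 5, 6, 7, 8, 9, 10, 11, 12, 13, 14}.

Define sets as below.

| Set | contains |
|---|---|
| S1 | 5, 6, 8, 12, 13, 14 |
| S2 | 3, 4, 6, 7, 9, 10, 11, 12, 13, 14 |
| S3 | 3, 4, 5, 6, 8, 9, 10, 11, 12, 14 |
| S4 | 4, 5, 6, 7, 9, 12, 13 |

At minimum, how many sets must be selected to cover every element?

2

Take {S2, S3}. Their union is {3, 4, 5, 6, 7, 8, 9, 10, 11, 12, 13, 14}, which is all 12 elements.
No single set has all 12 elements (the largest, S2, has 10), so 2 is optimal.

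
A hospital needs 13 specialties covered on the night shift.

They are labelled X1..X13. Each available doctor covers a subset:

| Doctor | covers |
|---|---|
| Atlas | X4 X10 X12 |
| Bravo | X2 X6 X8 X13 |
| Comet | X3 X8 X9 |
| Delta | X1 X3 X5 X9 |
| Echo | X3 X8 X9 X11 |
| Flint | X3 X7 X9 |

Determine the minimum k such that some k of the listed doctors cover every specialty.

5

Take {Atlas, Bravo, Delta, Echo, Flint}. Their union is {X1, X2, X3, X4, X5, X6, X7, X8, X9, X10, X11, X12, X13}, which is all 13 specialties.
No 4 of the 6 doctors cover everything (all 15 combinations miss at least one specialty), so 5 is optimal.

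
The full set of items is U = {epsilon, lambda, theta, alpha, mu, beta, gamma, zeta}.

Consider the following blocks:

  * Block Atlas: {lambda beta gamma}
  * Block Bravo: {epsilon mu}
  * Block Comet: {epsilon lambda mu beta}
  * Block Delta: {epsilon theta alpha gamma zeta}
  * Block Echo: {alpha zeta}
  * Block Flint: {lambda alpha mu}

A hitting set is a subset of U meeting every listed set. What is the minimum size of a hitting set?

3

Take H = {mu, gamma, zeta}. Each listed block contains at least one of these, so H is a hitting set of size 3.
The blocks Atlas, Bravo, Echo are pairwise disjoint, so any hitting set needs a separate item for each — at least 3. Hence 3 is optimal.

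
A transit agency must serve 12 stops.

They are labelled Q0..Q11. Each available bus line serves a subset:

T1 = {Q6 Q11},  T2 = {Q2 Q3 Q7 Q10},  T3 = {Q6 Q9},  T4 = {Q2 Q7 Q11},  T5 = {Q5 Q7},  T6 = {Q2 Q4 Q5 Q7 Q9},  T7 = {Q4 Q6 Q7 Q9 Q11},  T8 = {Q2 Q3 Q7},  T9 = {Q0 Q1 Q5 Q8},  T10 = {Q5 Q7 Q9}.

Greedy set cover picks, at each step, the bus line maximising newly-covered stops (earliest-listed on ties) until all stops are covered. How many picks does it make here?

4

Greedy: pick T6 (covers 5 new) → pick T9 (covers 3 new) → pick T1 (covers 2 new) → pick T2 (covers 2 new). Total picks: 4.
(The true minimum cover uses only 3 bus lines, so greedy is not optimal here.)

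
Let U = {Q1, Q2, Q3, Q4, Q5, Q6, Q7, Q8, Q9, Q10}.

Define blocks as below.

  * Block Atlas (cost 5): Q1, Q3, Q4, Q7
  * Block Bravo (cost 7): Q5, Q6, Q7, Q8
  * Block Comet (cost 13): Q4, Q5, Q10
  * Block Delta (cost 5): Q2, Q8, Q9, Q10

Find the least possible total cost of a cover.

17

Atlas, Bravo, Delta together cover every item (Atlas ∪ Bravo ∪ Delta = {Q1, Q2, Q3, Q4, Q5, Q6, Q7, Q8, Q9, Q10}); total cost 5 + 7 + 5 = 17.
No covering selection has total cost below 17.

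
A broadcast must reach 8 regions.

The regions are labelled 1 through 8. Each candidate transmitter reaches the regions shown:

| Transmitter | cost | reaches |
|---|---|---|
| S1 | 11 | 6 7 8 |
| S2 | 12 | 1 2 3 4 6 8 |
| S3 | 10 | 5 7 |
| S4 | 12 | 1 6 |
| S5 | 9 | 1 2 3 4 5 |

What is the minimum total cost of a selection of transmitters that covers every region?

20

S1, S5 together cover every region (S1 ∪ S5 = {1, 2, 3, 4, 5, 6, 7, 8}); total cost 11 + 9 = 20.
No covering selection has total cost below 20.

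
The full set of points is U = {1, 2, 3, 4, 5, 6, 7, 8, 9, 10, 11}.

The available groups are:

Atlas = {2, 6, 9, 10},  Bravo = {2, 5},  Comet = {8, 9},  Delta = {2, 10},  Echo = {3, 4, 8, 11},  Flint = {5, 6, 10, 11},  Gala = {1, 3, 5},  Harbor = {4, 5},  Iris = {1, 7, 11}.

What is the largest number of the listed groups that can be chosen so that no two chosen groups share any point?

Comet, Delta, Harbor, Iris are pairwise disjoint (Comet={8,9}; Delta={2,10}; Harbor={4,5}; Iris={1,7,11}).
Every remaining group overlaps one of these, and no 5 of the listed groups are pairwise disjoint, so 4 is the maximum.

4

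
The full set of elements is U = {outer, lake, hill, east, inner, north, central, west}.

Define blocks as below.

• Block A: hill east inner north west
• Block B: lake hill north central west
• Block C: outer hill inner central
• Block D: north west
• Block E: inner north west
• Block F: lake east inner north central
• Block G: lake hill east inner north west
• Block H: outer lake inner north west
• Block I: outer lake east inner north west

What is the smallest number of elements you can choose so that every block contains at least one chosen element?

T = {central, west} meets every block (each contains at least one member of T), and |T| = 2.
The blocks C, D are pairwise disjoint, so any hitting set needs a separate element for each — at least 2. Hence 2 is optimal.

2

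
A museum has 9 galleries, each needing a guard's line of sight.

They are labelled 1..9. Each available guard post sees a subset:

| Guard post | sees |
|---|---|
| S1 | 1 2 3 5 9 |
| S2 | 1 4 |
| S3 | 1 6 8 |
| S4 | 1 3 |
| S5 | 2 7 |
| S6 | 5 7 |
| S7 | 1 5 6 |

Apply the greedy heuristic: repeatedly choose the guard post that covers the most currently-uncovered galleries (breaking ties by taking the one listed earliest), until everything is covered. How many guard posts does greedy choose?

4

Greedy: pick S1 (covers 5 new) → pick S3 (covers 2 new) → pick S2 (covers 1 new) → pick S5 (covers 1 new). Total picks: 4.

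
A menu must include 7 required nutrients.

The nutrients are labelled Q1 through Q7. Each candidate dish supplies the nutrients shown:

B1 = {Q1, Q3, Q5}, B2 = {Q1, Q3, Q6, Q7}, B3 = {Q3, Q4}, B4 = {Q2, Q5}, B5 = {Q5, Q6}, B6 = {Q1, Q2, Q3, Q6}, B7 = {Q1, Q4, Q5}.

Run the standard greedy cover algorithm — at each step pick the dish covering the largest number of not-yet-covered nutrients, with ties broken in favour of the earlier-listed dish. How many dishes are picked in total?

3

Greedy: pick B2 (covers 4 new) → pick B4 (covers 2 new) → pick B3 (covers 1 new). Total picks: 3.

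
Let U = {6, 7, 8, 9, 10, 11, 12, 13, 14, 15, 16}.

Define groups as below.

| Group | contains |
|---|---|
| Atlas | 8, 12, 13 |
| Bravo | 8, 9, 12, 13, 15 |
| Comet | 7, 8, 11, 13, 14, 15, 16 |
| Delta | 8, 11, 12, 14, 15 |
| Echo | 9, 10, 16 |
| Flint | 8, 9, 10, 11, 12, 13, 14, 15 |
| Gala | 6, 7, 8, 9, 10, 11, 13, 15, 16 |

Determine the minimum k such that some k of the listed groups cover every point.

2

Take {Delta, Gala}. Their union is {6, 7, 8, 9, 10, 11, 12, 13, 14, 15, 16}, which is all 11 points.
No single group has all 11 points (the largest, Gala, has 9), so 2 is optimal.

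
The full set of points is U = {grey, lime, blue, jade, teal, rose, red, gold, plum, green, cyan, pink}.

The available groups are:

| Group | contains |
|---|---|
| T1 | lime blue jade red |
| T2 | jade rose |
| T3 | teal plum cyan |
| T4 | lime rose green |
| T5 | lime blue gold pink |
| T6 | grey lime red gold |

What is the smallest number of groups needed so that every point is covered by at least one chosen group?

T2, T3, T4, T5, and T6 cover everything between them: the union {grey, lime, blue, jade, teal, rose, red, gold, plum, green, cyan, pink} is all of U.
No 4 of the 6 groups cover everything (all 15 combinations miss at least one point), so 5 is optimal.

5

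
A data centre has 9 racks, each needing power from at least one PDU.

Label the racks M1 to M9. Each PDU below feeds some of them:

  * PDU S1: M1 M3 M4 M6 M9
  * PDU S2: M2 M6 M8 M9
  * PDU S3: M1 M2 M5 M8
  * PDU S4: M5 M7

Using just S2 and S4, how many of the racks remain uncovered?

Union of S2, S4 = {M2, M5, M6, M7, M8, M9}.
Not covered: M1, M3, M4 — 3 racks.

3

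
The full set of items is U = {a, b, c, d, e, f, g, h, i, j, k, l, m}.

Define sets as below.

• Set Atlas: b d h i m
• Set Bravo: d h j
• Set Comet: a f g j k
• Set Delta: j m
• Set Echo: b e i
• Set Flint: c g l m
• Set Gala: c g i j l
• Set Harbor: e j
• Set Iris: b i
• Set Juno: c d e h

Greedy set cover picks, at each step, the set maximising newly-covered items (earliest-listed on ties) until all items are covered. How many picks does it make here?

4

Greedy: pick Atlas (covers 5 new) → pick Comet (covers 5 new) → pick Flint (covers 2 new) → pick Echo (covers 1 new). Total picks: 4.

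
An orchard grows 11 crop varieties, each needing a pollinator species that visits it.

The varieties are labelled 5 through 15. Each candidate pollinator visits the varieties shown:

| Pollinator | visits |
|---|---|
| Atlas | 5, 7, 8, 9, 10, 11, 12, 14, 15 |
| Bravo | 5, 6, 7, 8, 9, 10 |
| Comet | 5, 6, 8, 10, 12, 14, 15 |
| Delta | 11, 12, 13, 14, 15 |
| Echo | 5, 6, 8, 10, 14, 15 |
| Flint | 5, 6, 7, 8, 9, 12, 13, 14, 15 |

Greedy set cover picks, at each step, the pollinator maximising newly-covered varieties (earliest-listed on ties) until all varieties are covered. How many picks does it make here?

Greedy: pick Atlas (covers 9 new) → pick Flint (covers 2 new). Total picks: 2.

2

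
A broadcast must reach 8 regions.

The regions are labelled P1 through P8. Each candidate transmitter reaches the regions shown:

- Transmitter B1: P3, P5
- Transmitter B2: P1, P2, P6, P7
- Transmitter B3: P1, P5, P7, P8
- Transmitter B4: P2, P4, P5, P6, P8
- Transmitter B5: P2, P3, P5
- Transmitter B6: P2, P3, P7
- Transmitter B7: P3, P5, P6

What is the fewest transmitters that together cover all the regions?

3

B1 and B2 and B4 together: B1 ∪ B2 ∪ B4 = {P1, P2, P3, P4, P5, P6, P7, P8} — every region is covered.
Only B4 contains P4, so B4 is forced; the remaining 3 regions need at least 2 more transmitters (each remaining transmitter adds at most 2) — so at least 3 transmitters are needed, and 3 is optimal.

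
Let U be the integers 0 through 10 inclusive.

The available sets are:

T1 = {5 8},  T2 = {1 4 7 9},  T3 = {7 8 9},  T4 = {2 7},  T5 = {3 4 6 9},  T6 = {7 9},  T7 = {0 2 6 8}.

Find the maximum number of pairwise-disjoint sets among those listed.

3

T1, T4, T5 are pairwise disjoint (T1={5,8}; T4={2,7}; T5={3,4,6,9}).
Every remaining set overlaps one of these, and no 4 of the listed sets are pairwise disjoint, so 3 is the maximum.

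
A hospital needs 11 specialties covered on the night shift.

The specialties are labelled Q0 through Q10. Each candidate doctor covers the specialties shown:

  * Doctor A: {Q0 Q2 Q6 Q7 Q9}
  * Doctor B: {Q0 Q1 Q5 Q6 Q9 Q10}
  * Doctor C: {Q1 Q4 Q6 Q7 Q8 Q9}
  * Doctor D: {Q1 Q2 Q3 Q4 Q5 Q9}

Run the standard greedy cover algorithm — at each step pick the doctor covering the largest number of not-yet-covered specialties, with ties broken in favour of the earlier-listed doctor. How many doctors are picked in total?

Greedy: pick B (covers 6 new) → pick C (covers 3 new) → pick D (covers 2 new). Total picks: 3.

3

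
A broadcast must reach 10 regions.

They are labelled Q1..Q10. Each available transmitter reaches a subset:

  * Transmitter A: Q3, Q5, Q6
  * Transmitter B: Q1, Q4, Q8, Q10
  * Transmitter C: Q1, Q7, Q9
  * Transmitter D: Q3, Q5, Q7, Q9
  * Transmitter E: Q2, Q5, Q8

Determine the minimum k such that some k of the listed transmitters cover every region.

4

A and B and C and E together: A ∪ B ∪ C ∪ E = {Q1, Q2, Q3, Q4, Q5, Q6, Q7, Q8, Q9, Q10} — every region is covered.
Only E contains Q2, so E is forced; the remaining 7 regions need at least 3 more transmitters (each remaining transmitter adds at most 3) — so at least 4 transmitters are needed, and 4 is optimal.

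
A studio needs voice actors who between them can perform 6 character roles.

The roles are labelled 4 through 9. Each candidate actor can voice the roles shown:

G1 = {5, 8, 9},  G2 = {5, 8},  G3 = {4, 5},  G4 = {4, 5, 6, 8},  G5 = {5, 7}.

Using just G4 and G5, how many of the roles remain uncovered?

1

Union of G4, G5 = {4, 5, 6, 7, 8}.
Not covered: 9 — 1 role.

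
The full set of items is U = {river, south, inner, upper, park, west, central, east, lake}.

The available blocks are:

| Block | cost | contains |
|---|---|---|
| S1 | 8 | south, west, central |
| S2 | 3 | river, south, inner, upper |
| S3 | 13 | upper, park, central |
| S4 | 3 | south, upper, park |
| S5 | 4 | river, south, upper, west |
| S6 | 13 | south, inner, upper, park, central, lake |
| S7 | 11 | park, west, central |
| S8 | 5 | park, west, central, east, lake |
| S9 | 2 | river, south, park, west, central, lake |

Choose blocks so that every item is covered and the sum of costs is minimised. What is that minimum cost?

8

S2, S8 together cover every item (S2 ∪ S8 = {river, south, inner, upper, park, west, central, east, lake}); total cost 3 + 5 = 8.
The greedy pick S9, S2, S8 costs 10; no covering selection beats 8.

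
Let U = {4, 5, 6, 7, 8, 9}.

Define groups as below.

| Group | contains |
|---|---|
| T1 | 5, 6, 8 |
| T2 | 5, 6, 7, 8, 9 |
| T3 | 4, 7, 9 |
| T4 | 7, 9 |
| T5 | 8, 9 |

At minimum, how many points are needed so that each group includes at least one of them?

Take H = {6, 9}. Each listed group contains at least one of these, so H is a hitting set of size 2.
The groups T1, T3 are pairwise disjoint, so any hitting set needs a separate point for each — at least 2. Hence 2 is optimal.

2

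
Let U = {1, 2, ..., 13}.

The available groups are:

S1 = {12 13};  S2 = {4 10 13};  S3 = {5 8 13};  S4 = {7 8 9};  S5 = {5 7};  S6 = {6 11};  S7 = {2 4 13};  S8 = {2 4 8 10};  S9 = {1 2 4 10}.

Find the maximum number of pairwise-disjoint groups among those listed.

S1, S5, S6, S9 are pairwise disjoint (S1={12,13}; S5={5,7}; S6={6,11}; S9={1,2,4,10}).
Every remaining group overlaps one of these, and no 5 of the listed groups are pairwise disjoint, so 4 is the maximum.

4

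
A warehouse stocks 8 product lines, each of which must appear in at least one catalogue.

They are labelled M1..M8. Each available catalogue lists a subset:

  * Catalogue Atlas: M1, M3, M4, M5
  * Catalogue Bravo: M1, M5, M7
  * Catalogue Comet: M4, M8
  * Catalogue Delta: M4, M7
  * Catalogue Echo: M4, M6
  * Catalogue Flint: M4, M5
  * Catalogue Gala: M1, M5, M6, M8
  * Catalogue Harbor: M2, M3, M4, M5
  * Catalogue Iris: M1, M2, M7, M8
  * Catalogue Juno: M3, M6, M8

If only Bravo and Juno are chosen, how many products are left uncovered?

2

Union of Bravo, Juno = {M1, M3, M5, M6, M7, M8}.
Not covered: M2, M4 — 2 products.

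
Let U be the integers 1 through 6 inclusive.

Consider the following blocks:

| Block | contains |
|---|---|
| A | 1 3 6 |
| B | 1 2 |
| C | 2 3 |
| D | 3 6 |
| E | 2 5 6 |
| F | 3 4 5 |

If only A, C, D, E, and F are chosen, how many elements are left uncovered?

0

Union of A, C, D, E, F = {1, 2, 3, 4, 5, 6} — that's every element, so 0 are uncovered.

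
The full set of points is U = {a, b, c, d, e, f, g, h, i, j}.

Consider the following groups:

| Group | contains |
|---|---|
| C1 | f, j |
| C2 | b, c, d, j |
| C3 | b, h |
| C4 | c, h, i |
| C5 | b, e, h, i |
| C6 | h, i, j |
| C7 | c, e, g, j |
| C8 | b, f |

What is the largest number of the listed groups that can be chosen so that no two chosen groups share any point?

2

C3, C7 are pairwise disjoint (C3={b,h}; C7={c,e,g,j}).
Every remaining group overlaps one of these, and no 3 of the listed groups are pairwise disjoint, so 2 is the maximum.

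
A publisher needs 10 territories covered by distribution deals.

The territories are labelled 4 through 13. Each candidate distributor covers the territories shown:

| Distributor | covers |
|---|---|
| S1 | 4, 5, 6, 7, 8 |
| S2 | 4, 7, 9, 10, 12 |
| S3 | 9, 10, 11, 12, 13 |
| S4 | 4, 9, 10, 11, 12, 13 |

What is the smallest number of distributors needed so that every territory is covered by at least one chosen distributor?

2

S1 and S3 together: S1 ∪ S3 = {4, 5, 6, 7, 8, 9, 10, 11, 12, 13} — every territory is covered.
No single distributor has all 10 territories (the largest, S4, has 6), so 2 is optimal.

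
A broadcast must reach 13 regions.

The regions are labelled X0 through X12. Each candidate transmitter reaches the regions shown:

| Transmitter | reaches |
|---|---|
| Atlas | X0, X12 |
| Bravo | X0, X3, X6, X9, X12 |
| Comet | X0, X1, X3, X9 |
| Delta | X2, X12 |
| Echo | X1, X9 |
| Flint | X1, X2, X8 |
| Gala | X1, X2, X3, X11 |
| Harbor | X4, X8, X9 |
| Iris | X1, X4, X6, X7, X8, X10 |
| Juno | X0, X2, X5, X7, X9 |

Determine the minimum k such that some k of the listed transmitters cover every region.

Take {Delta, Gala, Iris, Juno}. Their union is {X0, X1, X2, X3, X4, X5, X6, X7, X8, X9, X10, X11, X12}, which is all 13 regions.
No 3 of the 10 transmitters cover everything (all 120 combinations miss at least one region), so 4 is optimal.

4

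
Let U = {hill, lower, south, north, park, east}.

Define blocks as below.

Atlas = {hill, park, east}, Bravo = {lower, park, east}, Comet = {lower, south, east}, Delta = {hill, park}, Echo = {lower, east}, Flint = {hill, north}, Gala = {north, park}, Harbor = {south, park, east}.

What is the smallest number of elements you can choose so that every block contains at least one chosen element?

H = {north, park, east} meets every block (each contains at least one member of H), and |H| = 3.
No choice of 2 elements meets every block, so 3 is the minimum.

3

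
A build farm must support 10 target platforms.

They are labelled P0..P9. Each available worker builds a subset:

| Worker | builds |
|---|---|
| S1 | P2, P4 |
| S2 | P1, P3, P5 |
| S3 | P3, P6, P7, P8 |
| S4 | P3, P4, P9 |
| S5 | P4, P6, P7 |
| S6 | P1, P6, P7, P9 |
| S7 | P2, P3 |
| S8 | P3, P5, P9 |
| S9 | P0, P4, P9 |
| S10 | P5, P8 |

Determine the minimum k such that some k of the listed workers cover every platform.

4

Take {S1, S2, S3, S9}. Their union is {P0, P1, P2, P3, P4, P5, P6, P7, P8, P9}, which is all 10 platforms.
No 3 of the 10 workers cover everything (all 120 combinations miss at least one platform), so 4 is optimal.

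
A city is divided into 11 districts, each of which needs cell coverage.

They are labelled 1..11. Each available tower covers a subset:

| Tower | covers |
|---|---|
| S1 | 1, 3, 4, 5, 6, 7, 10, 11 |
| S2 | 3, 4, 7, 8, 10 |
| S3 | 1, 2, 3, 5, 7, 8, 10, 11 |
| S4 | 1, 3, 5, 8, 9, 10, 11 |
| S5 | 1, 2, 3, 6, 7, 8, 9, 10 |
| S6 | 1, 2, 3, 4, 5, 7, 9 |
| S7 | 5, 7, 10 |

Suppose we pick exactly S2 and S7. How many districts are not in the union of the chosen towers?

Union of S2, S7 = {3, 4, 5, 7, 8, 10}.
Not covered: 1, 2, 6, 9, 11 — 5 districts.

5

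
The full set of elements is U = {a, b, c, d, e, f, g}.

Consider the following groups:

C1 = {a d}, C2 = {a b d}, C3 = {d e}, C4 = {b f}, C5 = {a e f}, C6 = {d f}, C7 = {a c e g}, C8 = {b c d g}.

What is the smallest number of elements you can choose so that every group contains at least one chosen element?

The 3 elements {a, d, f} hit every group.
No choice of 2 elements meets every group, so 3 is the minimum.

3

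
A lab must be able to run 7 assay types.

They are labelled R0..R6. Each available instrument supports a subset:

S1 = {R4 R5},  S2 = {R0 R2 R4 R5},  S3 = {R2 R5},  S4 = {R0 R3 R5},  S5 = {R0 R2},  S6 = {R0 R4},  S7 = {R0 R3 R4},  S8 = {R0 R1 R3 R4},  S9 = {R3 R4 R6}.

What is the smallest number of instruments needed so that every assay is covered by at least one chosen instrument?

3

S2 and S8 and S9 together: S2 ∪ S8 ∪ S9 = {R0, R1, R2, R3, R4, R5, R6} — every assay is covered.
Only S8 contains R1, so S8 is forced; the remaining 3 assays need at least 2 more instruments (each remaining instrument adds at most 2) — so at least 3 instruments are needed, and 3 is optimal.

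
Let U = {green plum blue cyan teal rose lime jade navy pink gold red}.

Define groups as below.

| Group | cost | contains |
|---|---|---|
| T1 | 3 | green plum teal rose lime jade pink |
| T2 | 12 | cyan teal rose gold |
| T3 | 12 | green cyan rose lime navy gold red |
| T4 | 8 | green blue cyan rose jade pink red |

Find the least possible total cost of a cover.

T1, T3, T4 together cover every element (T1 ∪ T3 ∪ T4 = {green, plum, blue, cyan, teal, rose, lime, jade, navy, pink, gold, red}); total cost 3 + 12 + 8 = 23.
No covering selection has total cost below 23.

23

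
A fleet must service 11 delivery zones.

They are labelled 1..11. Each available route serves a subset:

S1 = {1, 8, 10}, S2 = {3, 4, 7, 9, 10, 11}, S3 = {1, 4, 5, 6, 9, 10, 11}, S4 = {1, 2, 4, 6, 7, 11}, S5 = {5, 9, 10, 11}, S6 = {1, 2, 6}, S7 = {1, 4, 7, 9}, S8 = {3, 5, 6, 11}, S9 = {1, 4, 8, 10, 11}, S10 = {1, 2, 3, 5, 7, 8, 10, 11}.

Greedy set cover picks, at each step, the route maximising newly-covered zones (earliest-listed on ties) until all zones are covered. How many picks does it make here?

Greedy: pick S10 (covers 8 new) → pick S3 (covers 3 new). Total picks: 2.

2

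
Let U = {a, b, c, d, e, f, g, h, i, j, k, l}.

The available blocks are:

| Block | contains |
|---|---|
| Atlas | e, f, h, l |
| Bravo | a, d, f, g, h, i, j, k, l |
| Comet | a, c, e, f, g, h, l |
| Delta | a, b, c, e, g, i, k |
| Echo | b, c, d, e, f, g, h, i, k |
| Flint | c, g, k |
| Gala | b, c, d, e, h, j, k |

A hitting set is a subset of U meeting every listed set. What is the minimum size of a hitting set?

Take T = {c, h}. Each listed block contains at least one of these, so T is a hitting set of size 2.
The blocks Atlas, Flint are pairwise disjoint, so any hitting set needs a separate element for each — at least 2. Hence 2 is optimal.

2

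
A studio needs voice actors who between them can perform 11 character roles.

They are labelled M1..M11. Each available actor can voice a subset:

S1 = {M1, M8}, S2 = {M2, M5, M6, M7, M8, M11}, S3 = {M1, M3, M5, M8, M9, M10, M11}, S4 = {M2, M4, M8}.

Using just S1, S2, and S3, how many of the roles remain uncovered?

Union of S1, S2, S3 = {M1, M2, M3, M5, M6, M7, M8, M9, M10, M11}.
Not covered: M4 — 1 role.

1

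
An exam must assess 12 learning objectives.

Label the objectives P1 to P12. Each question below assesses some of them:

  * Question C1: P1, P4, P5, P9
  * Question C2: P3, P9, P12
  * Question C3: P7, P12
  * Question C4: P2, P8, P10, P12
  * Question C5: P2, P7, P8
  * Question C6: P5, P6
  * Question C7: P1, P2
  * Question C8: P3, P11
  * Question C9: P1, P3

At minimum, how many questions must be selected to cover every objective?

Take {C1, C3, C4, C6, C8}. Their union is {P1, P2, P3, P4, P5, P6, P7, P8, P9, P10, P11, P12}, which is all 12 objectives.
No 4 of the 9 questions cover everything (all 126 combinations miss at least one objective), so 5 is optimal.

5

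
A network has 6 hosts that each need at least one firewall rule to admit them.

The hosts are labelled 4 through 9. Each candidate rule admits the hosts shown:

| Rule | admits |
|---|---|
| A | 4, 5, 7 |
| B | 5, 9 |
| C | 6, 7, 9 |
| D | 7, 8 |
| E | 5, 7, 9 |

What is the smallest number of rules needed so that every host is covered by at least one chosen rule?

Take {A, C, D}. Their union is {4, 5, 6, 7, 8, 9}, which is all 6 hosts.
Only A contains 4, so A is forced; the remaining 3 hosts need at least 2 more rules (each remaining rule adds at most 2) — so at least 3 rules are needed, and 3 is optimal.

3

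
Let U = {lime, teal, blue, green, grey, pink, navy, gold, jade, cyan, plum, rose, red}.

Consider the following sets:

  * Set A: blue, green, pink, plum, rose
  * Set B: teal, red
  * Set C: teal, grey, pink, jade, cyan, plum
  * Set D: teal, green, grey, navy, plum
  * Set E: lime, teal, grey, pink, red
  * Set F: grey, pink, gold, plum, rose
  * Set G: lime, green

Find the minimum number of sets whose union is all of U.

A, C, D, E, and F cover everything between them: the union {lime, teal, blue, green, grey, pink, navy, gold, jade, cyan, plum, rose, red} is all of U.
No 4 of the 7 sets cover everything (all 35 combinations miss at least one element), so 5 is optimal.

5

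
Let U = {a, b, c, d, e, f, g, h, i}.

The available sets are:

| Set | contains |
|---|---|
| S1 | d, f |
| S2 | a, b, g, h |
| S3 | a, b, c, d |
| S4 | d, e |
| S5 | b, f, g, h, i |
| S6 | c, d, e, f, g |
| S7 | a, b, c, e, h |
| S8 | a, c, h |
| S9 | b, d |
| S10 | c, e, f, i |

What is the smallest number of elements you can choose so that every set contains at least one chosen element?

3

T = {c, d, g} meets every set (each contains at least one member of T), and |T| = 3.
No choice of 2 elements meets every set, so 3 is the minimum.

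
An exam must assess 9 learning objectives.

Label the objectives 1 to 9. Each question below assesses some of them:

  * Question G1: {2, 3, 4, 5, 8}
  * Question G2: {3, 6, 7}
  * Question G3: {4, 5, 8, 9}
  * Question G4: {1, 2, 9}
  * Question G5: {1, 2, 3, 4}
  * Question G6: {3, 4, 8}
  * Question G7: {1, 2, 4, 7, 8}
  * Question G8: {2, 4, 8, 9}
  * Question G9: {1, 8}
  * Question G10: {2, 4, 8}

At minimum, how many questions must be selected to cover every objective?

3

Take {G2, G3, G7}. Their union is {1, 2, 3, 4, 5, 6, 7, 8, 9}, which is all 9 objectives.
Only G2 contains 6, so G2 is forced; the remaining 6 objectives need at least 2 more questions (each remaining question adds at most 4) — so at least 3 questions are needed, and 3 is optimal.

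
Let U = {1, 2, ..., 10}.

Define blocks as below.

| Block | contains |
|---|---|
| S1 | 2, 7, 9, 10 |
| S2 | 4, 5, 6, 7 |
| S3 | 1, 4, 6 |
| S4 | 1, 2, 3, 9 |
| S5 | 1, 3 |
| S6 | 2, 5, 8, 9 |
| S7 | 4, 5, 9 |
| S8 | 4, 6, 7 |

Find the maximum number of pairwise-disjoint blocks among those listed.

3

S5, S6, S8 are pairwise disjoint (S5={1,3}; S6={2,5,8,9}; S8={4,6,7}).
Every remaining block overlaps one of these, and no 4 of the listed blocks are pairwise disjoint, so 3 is the maximum.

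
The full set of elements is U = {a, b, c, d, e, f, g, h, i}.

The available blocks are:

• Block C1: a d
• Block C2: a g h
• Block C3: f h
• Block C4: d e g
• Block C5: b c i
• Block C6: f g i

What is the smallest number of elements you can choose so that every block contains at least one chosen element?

The 3 elements {d, h, i} hit every block.
The blocks C1, C3, C5 are pairwise disjoint, so any hitting set needs a separate element for each — at least 3. Hence 3 is optimal.

3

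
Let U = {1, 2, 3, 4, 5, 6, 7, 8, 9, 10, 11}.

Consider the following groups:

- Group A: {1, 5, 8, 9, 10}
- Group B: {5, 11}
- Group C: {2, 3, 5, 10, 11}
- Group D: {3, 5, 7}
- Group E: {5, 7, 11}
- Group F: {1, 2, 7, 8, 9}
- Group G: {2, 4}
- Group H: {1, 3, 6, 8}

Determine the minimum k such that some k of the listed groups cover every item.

4

A, E, G, and H cover everything between them: the union {1, 2, 3, 4, 5, 6, 7, 8, 9, 10, 11} is all of U.
No 3 of the 8 groups cover everything (all 56 combinations miss at least one item), so 4 is optimal.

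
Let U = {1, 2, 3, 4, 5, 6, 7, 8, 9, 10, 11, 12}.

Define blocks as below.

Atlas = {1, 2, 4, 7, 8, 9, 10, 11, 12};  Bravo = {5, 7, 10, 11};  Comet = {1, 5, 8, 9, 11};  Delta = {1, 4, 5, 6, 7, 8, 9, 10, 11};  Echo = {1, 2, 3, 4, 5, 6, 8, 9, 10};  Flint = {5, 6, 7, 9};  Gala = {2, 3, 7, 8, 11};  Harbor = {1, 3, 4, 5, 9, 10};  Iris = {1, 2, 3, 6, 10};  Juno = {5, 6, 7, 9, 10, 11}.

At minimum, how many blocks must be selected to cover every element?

2

Take {Atlas, Echo}. Their union is {1, 2, 3, 4, 5, 6, 7, 8, 9, 10, 11, 12}, which is all 12 elements.
No single block has all 12 elements (the largest, Atlas, has 9), so 2 is optimal.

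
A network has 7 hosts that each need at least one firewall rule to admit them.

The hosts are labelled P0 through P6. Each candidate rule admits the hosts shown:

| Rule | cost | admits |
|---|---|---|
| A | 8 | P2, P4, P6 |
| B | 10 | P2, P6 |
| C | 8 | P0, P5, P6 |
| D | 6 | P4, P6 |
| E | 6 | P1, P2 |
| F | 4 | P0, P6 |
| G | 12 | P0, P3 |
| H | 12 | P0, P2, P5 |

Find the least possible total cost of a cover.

32

C, D, E, G together cover every host (C ∪ D ∪ E ∪ G = {P0, P1, P2, P3, P4, P5, P6}); total cost 8 + 6 + 6 + 12 = 32.
The greedy pick F, E, D, C, G costs 36; no covering selection beats 32.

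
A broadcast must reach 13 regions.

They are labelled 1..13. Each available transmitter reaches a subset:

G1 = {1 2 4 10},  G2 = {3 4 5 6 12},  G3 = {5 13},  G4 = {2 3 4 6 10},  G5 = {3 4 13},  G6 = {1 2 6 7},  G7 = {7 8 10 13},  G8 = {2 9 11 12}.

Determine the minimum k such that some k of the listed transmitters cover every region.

4

G1 and G2 and G7 and G8 together: G1 ∪ G2 ∪ G7 ∪ G8 = {1, 2, 3, 4, 5, 6, 7, 8, 9, 10, 11, 12, 13} — every region is covered.
Only G8 contains 9, so G8 is forced; the remaining 9 regions need at least 3 more transmitters (each remaining transmitter adds at most 4) — so at least 4 transmitters are needed, and 4 is optimal.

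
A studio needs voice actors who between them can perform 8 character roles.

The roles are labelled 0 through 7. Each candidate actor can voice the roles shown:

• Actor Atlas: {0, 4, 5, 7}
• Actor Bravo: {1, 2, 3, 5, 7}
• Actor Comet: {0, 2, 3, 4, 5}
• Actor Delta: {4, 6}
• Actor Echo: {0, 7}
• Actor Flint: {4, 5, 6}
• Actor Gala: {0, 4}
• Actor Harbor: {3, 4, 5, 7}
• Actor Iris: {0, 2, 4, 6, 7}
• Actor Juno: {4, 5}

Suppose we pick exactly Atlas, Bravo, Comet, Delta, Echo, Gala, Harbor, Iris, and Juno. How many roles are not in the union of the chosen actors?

Union of Atlas, Bravo, Comet, Delta, Echo, Gala, Harbor, Iris, Juno = {0, 1, 2, 3, 4, 5, 6, 7} — that's every role, so 0 are uncovered.

0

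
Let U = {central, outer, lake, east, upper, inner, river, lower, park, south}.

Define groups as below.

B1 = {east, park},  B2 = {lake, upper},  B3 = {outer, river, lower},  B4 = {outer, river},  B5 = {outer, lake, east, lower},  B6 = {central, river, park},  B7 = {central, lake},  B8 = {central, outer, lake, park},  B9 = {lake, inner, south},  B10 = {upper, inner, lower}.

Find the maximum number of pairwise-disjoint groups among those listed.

B1, B4, B7, B10 are pairwise disjoint (B1={east,park}; B4={outer,river}; B7={central,lake}; B10={upper,inner,lower}).
Every remaining group overlaps one of these, and no 5 of the listed groups are pairwise disjoint, so 4 is the maximum.

4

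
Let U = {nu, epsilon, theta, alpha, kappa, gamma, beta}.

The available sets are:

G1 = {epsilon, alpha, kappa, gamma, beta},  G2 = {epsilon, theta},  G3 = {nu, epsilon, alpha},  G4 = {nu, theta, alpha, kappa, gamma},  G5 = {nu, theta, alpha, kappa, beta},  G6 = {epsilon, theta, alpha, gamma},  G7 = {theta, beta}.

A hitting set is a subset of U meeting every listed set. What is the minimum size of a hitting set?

H = {theta, alpha} meets every set (each contains at least one member of H), and |H| = 2.
The sets G3, G7 are pairwise disjoint, so any hitting set needs a separate element for each — at least 2. Hence 2 is optimal.

2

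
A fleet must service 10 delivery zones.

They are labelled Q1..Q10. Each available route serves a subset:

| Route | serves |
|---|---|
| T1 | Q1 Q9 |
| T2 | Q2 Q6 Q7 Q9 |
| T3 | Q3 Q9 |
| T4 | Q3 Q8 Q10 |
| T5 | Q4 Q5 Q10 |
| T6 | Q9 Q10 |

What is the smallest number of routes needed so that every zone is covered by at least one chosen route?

4

T1 and T2 and T4 and T5 together: T1 ∪ T2 ∪ T4 ∪ T5 = {Q1, Q2, Q3, Q4, Q5, Q6, Q7, Q8, Q9, Q10} — every zone is covered.
Only T1 contains Q1, so T1 is forced; the remaining 8 zones need at least 3 more routes (each remaining route adds at most 3) — so at least 4 routes are needed, and 4 is optimal.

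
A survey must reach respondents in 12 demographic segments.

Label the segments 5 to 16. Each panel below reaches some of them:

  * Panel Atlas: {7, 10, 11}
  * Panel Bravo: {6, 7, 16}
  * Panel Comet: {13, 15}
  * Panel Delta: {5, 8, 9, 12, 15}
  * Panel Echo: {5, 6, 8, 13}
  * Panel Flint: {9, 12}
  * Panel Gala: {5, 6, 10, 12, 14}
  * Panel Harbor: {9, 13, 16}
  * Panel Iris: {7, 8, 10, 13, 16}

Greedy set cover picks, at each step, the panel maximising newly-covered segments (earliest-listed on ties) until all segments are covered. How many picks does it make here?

Greedy: pick Delta (covers 5 new) → pick Iris (covers 4 new) → pick Gala (covers 2 new) → pick Atlas (covers 1 new). Total picks: 4.

4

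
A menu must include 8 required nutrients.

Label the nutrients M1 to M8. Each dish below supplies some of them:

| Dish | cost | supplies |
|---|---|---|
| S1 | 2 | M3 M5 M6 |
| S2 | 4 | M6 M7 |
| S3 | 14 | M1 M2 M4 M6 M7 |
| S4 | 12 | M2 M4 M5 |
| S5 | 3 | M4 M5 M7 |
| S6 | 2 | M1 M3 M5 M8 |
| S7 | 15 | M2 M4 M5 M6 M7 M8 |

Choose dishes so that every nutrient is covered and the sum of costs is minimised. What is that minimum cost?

16

S3, S6 together cover every nutrient (S3 ∪ S6 = {M1, M2, M3, M4, M5, M6, M7, M8}); total cost 14 + 2 = 16.
The greedy pick S6, S5, S1, S4 costs 19; no covering selection beats 16.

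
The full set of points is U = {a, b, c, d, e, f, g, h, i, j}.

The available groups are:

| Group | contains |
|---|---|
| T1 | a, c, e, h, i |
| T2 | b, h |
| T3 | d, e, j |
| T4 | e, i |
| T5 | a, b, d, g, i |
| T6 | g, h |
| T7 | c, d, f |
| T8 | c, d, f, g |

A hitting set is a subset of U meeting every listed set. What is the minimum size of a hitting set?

3

T = {d, e, h} meets every group (each contains at least one member of T), and |T| = 3.
The groups T2, T4, T7 are pairwise disjoint, so any hitting set needs a separate point for each — at least 3. Hence 3 is optimal.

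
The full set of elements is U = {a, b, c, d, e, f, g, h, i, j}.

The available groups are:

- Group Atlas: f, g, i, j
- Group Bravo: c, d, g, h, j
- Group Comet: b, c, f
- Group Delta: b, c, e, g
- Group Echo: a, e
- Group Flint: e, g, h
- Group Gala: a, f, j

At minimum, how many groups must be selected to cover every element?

4

Take {Atlas, Bravo, Comet, Echo}. Their union is {a, b, c, d, e, f, g, h, i, j}, which is all 10 elements.
Only Bravo contains d, so Bravo is forced; the remaining 5 elements need at least 3 more groups (each remaining group adds at most 2) — so at least 4 groups are needed, and 4 is optimal.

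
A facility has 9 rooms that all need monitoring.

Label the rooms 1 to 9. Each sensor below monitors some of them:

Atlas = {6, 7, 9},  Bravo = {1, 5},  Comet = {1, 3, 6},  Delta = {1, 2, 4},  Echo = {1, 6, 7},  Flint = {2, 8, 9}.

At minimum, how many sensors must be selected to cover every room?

5

Take {Atlas, Bravo, Comet, Delta, Flint}. Their union is {1, 2, 3, 4, 5, 6, 7, 8, 9}, which is all 9 rooms.
No 4 of the 6 sensors cover everything (all 15 combinations miss at least one room), so 5 is optimal.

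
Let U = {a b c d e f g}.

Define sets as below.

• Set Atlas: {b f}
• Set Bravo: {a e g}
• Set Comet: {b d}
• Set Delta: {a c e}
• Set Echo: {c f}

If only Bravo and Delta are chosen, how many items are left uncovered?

Union of Bravo, Delta = {a, c, e, g}.
Not covered: b, d, f — 3 items.

3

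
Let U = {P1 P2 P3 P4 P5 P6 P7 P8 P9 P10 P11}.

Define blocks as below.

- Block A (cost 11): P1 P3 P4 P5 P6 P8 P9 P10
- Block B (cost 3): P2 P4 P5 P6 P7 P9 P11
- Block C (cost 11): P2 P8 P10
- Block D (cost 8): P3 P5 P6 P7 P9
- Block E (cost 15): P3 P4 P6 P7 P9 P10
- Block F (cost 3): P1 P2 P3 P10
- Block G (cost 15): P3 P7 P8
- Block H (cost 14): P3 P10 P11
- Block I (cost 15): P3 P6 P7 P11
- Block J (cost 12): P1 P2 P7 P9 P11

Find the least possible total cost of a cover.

A, B together cover every item (A ∪ B = {P1, P2, P3, P4, P5, P6, P7, P8, P9, P10, P11}); total cost 11 + 3 = 14.
The greedy pick B, F, A costs 17; no covering selection beats 14.

14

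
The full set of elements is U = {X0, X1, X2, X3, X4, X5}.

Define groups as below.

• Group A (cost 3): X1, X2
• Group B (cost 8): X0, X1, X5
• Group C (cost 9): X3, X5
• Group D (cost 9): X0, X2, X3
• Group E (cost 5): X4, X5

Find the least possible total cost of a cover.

A, D, E together cover every element (A ∪ D ∪ E = {X0, X1, X2, X3, X4, X5}); total cost 3 + 9 + 5 = 17.
No covering selection has total cost below 17.

17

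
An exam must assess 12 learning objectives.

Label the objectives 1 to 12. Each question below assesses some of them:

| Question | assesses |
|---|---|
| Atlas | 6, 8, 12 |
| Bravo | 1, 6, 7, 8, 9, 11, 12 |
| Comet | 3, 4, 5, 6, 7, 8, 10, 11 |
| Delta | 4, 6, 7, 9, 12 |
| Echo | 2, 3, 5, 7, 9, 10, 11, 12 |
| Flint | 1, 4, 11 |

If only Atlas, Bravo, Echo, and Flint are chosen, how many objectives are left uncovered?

Union of Atlas, Bravo, Echo, Flint = {1, 2, 3, 4, 5, 6, 7, 8, 9, 10, 11, 12} — that's every objective, so 0 are uncovered.

0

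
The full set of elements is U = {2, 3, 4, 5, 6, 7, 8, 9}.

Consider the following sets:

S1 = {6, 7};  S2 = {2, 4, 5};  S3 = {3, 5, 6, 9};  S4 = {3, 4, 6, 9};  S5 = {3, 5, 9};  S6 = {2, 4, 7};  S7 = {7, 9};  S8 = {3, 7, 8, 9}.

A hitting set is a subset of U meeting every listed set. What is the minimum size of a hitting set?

3

Take H = {2, 6, 9}. Each listed set contains at least one of these, so H is a hitting set of size 3.
No choice of 2 elements meets every set, so 3 is the minimum.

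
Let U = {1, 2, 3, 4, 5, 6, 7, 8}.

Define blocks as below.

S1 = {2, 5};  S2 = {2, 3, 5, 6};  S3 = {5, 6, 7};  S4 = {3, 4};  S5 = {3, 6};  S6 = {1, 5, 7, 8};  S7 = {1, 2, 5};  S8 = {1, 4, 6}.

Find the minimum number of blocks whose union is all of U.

3

S2, S4, and S6 cover everything between them: the union {1, 2, 3, 4, 5, 6, 7, 8} is all of U.
Only S6 contains 8, so S6 is forced; the remaining 4 elements need at least 2 more blocks (each remaining block adds at most 3) — so at least 3 blocks are needed, and 3 is optimal.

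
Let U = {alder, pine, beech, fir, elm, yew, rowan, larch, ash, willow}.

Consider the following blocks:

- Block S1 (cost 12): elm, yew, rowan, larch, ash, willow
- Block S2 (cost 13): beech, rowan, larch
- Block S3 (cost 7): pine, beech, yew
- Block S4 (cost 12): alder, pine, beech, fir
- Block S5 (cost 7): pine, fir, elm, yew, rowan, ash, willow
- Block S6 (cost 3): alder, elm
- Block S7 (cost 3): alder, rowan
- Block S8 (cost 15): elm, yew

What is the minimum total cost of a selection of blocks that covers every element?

S2, S5, S6 together cover every element (S2 ∪ S5 ∪ S6 = {alder, pine, beech, fir, elm, yew, rowan, larch, ash, willow}); total cost 13 + 7 + 3 = 23.
No covering selection has total cost below 23.

23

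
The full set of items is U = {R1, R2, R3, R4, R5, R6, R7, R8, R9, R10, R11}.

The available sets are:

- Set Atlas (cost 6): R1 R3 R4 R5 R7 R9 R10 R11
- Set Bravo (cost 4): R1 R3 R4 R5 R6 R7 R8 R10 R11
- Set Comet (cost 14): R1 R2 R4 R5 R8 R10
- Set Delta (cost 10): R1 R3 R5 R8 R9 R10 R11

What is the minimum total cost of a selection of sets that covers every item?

24

Atlas, Bravo, Comet together cover every item (Atlas ∪ Bravo ∪ Comet = {R1, R2, R3, R4, R5, R6, R7, R8, R9, R10, R11}); total cost 6 + 4 + 14 = 24.
No covering selection has total cost below 24.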